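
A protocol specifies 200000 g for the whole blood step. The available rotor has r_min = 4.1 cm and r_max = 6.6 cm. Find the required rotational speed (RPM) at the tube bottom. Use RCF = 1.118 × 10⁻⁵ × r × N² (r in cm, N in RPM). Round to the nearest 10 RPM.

N ≈ 52060 RPM

Use r_max = 6.6 cm.
200,000 = 1.118 × 10⁻⁵ × 6.6 × N²
N² = 200,000 / (7.3788 × 10⁻⁵) = 2,710,467,827
N ≈ √2,710,467,827 ≈ 52,062.2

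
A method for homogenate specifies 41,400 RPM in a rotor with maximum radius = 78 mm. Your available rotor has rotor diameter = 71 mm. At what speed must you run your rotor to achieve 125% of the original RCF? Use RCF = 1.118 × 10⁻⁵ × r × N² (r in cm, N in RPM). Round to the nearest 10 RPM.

Original rotor: r = 78 mm = 7.8 cm
RCF_original = 1.118 × 10⁻⁵ × 7.8 × (41400)² = 1.118 × 10⁻⁵ × 7.8 × 1,713,960,000 ≈ 149,464.2 × g
Target RCF = 1.25 × 149,464.2 ≈ 186,830.2 × g
Your rotor: r = 71 mm / 2 = 35.5 mm = 3.55 cm
186,830.2 = 1.118 × 10⁻⁵ × 3.55 × N²
N² = 186,830.2 / (3.9689 × 10⁻⁵) = 4,707,354,683
N ≈ √4,707,354,683 ≈ 68,610.2

≈ 68610 RPM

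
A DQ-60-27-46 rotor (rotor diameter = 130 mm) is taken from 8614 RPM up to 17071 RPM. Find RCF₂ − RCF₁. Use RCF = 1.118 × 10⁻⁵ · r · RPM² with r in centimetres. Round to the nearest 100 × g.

≈ 15800 ×g

r = 130 mm / 2 = 65 mm = 6.5 cm
RCF₁ = 1.118 × 10⁻⁵ × 6.5 × (8614)² = 1.118 × 10⁻⁵ × 6.5 × 74,200,996 ≈ 5,392.2 × g
RCF₂ = 1.118 × 10⁻⁵ × 6.5 × (17071)² = 1.118 × 10⁻⁵ × 6.5 × 291,419,041 ≈ 21,177.4 × g
Increase = 21,177.4 − 5,392.2 = 15,785.2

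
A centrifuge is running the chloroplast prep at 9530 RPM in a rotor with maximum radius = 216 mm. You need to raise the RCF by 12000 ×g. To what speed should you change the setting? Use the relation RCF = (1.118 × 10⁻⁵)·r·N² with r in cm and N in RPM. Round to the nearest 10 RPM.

11850 RPM

r = 216 mm = 21.6 cm
Current RCF = 1.118 × 10⁻⁵ × 21.6 × (9530)² = 1.118 × 10⁻⁵ × 21.6 × 90,820,900 ≈ 21,932.2 × g
Target RCF = 21,932.2 + 12,000 = 33,932.2 × g
N² = 33,932.2 / (24.1488 × 10⁻⁵) = 140,512,986
N ≈ √140,512,986 ≈ 11,853.8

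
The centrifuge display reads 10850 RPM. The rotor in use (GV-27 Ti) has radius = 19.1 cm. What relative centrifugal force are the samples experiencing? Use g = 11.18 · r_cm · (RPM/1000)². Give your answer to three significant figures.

25100 × g

RCF = 11.18 × 19.1 × (10.85)² = 11.18 × 19.1 × 117.7225 ≈ 25,138.2 × g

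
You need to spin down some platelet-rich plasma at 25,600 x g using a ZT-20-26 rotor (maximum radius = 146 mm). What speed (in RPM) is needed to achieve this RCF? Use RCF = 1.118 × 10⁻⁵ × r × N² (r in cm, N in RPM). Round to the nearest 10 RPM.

N ≈ 12520 RPM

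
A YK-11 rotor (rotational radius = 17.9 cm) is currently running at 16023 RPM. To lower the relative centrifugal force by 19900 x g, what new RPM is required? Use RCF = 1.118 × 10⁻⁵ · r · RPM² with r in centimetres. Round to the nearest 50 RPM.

Current RCF = 1.118 × 10⁻⁵ × 17.9 × (16023)² = 1.118 × 10⁻⁵ × 17.9 × 256,736,529 ≈ 51,378.6 × g
Target RCF = 51,378.6 − 19,900 = 31,478.6 × g
N² = 31,478.6 / (20.0122 × 10⁻⁵) = 157,297,049
N ≈ √157,297,049 ≈ 12,541.8

≈ 12550 RPM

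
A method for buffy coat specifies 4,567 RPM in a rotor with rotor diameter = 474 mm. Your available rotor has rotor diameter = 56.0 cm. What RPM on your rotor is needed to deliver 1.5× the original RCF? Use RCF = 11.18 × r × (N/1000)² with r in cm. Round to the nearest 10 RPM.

5150 RPM

Original rotor: r = 474 mm / 2 = 237 mm = 23.7 cm
RCF_original = 11.18 × 23.7 × (4.567)² = 11.18 × 23.7 × 20.857489 ≈ 5,526.5 × g
Target RCF = 1.5 × 5,526.5 ≈ 8,289.8 × g
Your rotor: r = 56.0 / 2 = 28 cm
8,289.8 = 11.18 × 28 × (N/1000)²
(N/1000)² = 8,289.8 / 313.04 = 26.4816
N = 1000 × √26.4816 ≈ 5,146.0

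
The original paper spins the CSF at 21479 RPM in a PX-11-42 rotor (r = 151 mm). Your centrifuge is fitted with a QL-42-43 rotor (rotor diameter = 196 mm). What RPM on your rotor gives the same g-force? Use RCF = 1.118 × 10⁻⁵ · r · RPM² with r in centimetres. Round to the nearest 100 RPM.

26700 RPM

Original rotor: r = 151 mm = 15.1 cm
RCF_original = 1.118 × 10⁻⁵ × 15.1 × (21479)² = 1.118 × 10⁻⁵ × 15.1 × 461,347,441 ≈ 77,883.8 × g
Your rotor: r = 196 mm / 2 = 98 mm = 9.8 cm
77,883.8 = 1.118 × 10⁻⁵ × 9.8 × N²
N² = 77,883.8 / (10.9564 × 10⁻⁵) = 710,852,105
N ≈ √710,852,105 ≈ 26,661.8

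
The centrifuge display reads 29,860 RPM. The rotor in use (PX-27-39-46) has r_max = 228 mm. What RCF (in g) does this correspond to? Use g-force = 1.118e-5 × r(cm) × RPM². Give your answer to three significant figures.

≈ 227000 g

r = 228 mm = 22.8 cm
RCF = 1.118 × 10⁻⁵ × 22.8 × (29860)² = 1.118 × 10⁻⁵ × 22.8 × 891,619,600 ≈ 227,277.4 × g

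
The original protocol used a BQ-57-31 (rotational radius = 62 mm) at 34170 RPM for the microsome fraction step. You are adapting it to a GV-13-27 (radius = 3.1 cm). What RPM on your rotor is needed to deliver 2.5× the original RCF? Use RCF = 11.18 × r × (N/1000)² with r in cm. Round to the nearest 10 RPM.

76410 RPM

Original rotor: r = 62 mm = 6.2 cm
RCF_original = 11.18 × 6.2 × (34.17)² = 11.18 × 6.2 × 1,167.5889 ≈ 80,932.6 × g
Target RCF = 2.5 × 80,932.6 ≈ 202,331.5 × g
202,331.5 = 11.18 × 3.1 × (N/1000)²
(N/1000)² = 202,331.5 / 34.658 = 5837.945
N = 1000 × √5837.945 ≈ 76,406.4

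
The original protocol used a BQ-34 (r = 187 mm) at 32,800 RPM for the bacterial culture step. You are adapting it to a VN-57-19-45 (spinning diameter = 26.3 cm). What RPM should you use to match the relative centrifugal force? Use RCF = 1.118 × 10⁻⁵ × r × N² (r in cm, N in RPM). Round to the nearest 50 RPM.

39100 RPM

Original rotor: r = 187 mm = 18.7 cm
RCF_original = 1.118 × 10⁻⁵ × 18.7 × (32800)² = 1.118 × 10⁻⁵ × 18.7 × 1,075,840,000 ≈ 224,921.6 × g
Your rotor: r = 26.3 / 2 = 13.15 cm
224,921.6 = 1.118 × 10⁻⁵ × 13.15 × N²
N² = 224,921.6 / (14.7017 × 10⁻⁵) = 1,529,901,984
N ≈ √1,529,901,984 ≈ 39,114.0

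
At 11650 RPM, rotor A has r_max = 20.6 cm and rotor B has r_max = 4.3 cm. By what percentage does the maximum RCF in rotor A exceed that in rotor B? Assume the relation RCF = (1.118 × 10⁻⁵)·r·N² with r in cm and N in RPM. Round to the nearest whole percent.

At equal RPM, RCF scales linearly with r: ratio = 20.6 / 4.3 = 4.7907.
So rotor A delivers 379.1% more g-force.

379%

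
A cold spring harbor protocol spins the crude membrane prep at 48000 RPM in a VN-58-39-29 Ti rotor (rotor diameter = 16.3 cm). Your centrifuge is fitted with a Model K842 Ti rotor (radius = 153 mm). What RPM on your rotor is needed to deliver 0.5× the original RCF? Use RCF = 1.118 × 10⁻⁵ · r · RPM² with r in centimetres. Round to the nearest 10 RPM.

Original rotor: r = 16.3 / 2 = 8.15 cm
RCF = 1.118 × 10⁻⁵ × r × N²
RCF_original = 1.118 × 10⁻⁵ × 8.15 × (48000)² = 1.118 × 10⁻⁵ × 8.15 × 2,304,000,000 ≈ 209,933.6 × g
Target RCF = 0.5 × 209,933.6 ≈ 104,966.8 × g
Your rotor: r = 153 mm = 15.3 cm
104,966.8 = 1.118 × 10⁻⁵ × 15.3 × N²
N² = 104,966.8 / (17.1054 × 10⁻⁵) = 613,647,152
N ≈ √613,647,152 ≈ 24,771.9

≈ 24770 RPM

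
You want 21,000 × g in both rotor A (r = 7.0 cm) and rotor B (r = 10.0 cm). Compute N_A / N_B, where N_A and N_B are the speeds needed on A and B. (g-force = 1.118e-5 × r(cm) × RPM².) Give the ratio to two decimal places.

1.20

At fixed RCF, N ∝ 1/√r, so N_A/N_B = √(r_B/r_A) = √(10.0/7.0) = √1.428571 = 1.1952.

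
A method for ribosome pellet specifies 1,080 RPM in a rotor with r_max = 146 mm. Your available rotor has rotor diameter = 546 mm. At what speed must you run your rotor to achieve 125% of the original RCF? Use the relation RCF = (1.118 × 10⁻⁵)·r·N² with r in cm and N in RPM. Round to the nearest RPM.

Original rotor: r = 146 mm = 14.6 cm
RCF = 1.118 × 10⁻⁵ × r × N²
RCF_original = 1.118 × 10⁻⁵ × 14.6 × (1080)² = 1.118 × 10⁻⁵ × 14.6 × 1,166,400 ≈ 190.4 × g
Target RCF = 1.25 × 190.4 ≈ 238 × g
Your rotor: r = 546 mm / 2 = 273 mm = 27.3 cm
238 = 1.118 × 10⁻⁵ × 27.3 × N²
N² = 238 / (30.5214 × 10⁻⁵) = 779,781
N ≈ √779,781 ≈ 883.1

883 RPM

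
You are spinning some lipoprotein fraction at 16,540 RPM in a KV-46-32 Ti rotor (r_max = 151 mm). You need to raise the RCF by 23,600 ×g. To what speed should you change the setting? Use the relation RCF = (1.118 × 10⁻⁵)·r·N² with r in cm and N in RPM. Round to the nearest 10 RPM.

N₂ ≈ 20330 RPM

r = 151 mm = 15.1 cm
Current RCF = 1.118 × 10⁻⁵ × 15.1 × (16540)² = 1.118 × 10⁻⁵ × 15.1 × 273,571,600 ≈ 46,183.8 × g
Target RCF = 46,183.8 + 23,600 = 69,783.8 × g
N² = 69,783.8 / (16.8818 × 10⁻⁵) = 413,367,058
N ≈ √413,367,058 ≈ 20,331.4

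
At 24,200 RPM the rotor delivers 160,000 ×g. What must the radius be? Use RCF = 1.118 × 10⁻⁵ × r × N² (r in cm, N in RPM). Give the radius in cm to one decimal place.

160000 = 1.118 × 10⁻⁵ × r × (24200)²
r = 160000 / (1.118 × 10⁻⁵ × 585,640,000) = 160000 / 6547.455 ≈ 24.437 cm

r ≈ 24.4 cm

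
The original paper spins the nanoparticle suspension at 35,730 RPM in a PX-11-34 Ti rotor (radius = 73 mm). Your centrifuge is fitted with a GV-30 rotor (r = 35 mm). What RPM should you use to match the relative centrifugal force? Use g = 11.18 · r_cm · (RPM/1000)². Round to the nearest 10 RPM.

51600 RPM

Original rotor: r = 73 mm = 7.3 cm
RCF_original = 11.18 × 7.3 × (35.73)² = 11.18 × 7.3 × 1,276.6329 ≈ 104,191.1 × g
Your rotor: r = 35 mm = 3.5 cm
104,191.1 = 11.18 × 3.5 × (N/1000)²
(N/1000)² = 104,191.1 / 39.13 = 2662.691
N = 1000 × √2662.691 ≈ 51,601.3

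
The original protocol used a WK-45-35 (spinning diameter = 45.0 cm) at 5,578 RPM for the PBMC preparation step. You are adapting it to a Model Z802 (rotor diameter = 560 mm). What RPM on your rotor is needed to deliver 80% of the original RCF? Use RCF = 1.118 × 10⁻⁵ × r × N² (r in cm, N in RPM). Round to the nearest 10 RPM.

4470 RPM

Original rotor: r = 45.0 / 2 = 22.5 cm
RCF_original = 1.118 × 10⁻⁵ × 22.5 × (5578)² = 1.118 × 10⁻⁵ × 22.5 × 31,114,084 ≈ 7,826.7 × g
Target RCF = 0.8 × 7,826.7 ≈ 6,261.4 × g
Your rotor: r = 560 mm / 2 = 280 mm = 28 cm
6,261.4 = 1.118 × 10⁻⁵ × 28 × N²
N² = 6,261.4 / (31.304 × 10⁻⁵) = 20,001,917
N ≈ √20,001,917 ≈ 4,472.4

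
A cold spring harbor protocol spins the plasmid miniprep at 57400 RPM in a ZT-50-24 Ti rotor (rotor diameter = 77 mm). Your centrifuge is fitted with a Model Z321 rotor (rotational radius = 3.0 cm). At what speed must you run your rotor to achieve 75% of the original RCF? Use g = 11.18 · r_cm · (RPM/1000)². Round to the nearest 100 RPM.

56300 RPM

Original rotor: r = 77 mm / 2 = 38.5 mm = 3.85 cm
RCF = 11.18 × r × (N/1000)²
RCF_original = 11.18 × 3.85 × (57.4)² = 11.18 × 3.85 × 3,294.76 ≈ 141,816.4 × g
Target RCF = 0.75 × 141,816.4 ≈ 106,362.3 × g
106,362.3 = 11.18 × 3 × (N/1000)²
(N/1000)² = 106,362.3 / 33.54 = 3171.208
N = 1000 × √3171.208 ≈ 56,313.5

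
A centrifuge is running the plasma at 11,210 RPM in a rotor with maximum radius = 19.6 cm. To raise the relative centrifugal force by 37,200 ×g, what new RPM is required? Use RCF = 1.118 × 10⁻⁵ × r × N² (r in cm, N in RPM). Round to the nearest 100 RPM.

≈ 17200 RPM

Current RCF = 1.118 × 10⁻⁵ × 19.6 × (11210)² = 1.118 × 10⁻⁵ × 19.6 × 125,664,100 ≈ 27,536.5 × g
Target RCF = 27,536.5 + 37,200 = 64,736.5 × g
N² = 64,736.5 / (21.9128 × 10⁻⁵) = 295,427,786
N ≈ √295,427,786 ≈ 17,188.0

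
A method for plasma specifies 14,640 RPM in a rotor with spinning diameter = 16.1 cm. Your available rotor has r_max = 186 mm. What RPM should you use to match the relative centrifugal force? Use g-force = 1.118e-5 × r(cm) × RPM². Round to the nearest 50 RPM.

Original rotor: r = 16.1 / 2 = 8.05 cm
RCF = 1.118 × 10⁻⁵ × r × N²
RCF_original = 1.118 × 10⁻⁵ × 8.05 × (14640)² = 1.118 × 10⁻⁵ × 8.05 × 214,329,600 ≈ 19,289.4 × g
Your rotor: r = 186 mm = 18.6 cm
19,289.4 = 1.118 × 10⁻⁵ × 18.6 × N²
N² = 19,289.4 / (20.7948 × 10⁻⁵) = 92,760,690
N ≈ √92,760,690 ≈ 9,631.2

≈ 9650 RPM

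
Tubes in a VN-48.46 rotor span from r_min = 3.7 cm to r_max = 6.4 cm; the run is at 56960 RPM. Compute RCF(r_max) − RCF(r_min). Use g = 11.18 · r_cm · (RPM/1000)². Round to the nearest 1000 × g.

98000 g

RCF_max = 11.18 × 6.4 × (56.96)² = 11.18 × 6.4 × 3,244.4416 ≈ 232,146.3 × g
RCF_min = 11.18 × 3.7 × (56.96)² = 11.18 × 3.7 × 3,244.4416 ≈ 134,209.6 × g
ΔRCF = 232,146.3 − 134,209.6 = 97,936.7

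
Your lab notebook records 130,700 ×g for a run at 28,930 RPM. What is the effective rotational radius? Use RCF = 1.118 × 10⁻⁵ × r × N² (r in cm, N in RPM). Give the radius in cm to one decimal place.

r ≈ 14.0 cm

130700 = 1.118 × 10⁻⁵ × r × (28930)²
r = 130700 / (1.118 × 10⁻⁵ × 836,944,900) = 130700 / 9357.044 ≈ 13.968 cm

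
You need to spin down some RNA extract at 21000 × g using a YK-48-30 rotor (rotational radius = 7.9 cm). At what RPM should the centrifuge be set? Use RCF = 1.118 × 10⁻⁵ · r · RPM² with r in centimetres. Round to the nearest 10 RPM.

RCF = 1.118 × 10⁻⁵ × r × N²
21,000 = 1.118 × 10⁻⁵ × 7.9 × N²
N² = 21,000 / (8.8322 × 10⁻⁵) = 237,766,355
N ≈ √237,766,355 ≈ 15,419.7

≈ 15420 RPM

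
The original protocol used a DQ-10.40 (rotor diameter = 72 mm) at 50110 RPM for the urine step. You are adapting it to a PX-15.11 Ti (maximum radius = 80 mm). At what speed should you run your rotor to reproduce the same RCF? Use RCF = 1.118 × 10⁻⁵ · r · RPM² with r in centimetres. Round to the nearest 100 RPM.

≈ 33600 RPM

Original rotor: r = 72 mm / 2 = 36 mm = 3.6 cm
RCF_original = 1.118 × 10⁻⁵ × 3.6 × (50110)² = 1.118 × 10⁻⁵ × 3.6 × 2,511,012,100 ≈ 101,063.2 × g
Your rotor: r = 80 mm = 8.0 cm
101,063.2 = 1.118 × 10⁻⁵ × 8 × N²
N² = 101,063.2 / (8.944 × 10⁻⁵) = 1,129,955,277
N ≈ √1,129,955,277 ≈ 33,614.8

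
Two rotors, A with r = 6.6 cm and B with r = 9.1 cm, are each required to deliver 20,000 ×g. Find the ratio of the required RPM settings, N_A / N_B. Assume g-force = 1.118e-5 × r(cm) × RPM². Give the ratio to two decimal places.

1.17

At fixed RCF, N ∝ 1/√r, so N_A/N_B = √(r_B/r_A) = √(9.1/6.6) = √1.378788 = 1.1742.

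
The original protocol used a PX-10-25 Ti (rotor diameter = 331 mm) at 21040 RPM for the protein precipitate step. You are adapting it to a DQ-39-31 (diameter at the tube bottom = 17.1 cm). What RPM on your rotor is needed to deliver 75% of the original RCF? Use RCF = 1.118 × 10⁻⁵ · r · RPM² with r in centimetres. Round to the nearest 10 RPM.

Original rotor: r = 331 mm / 2 = 165.5 mm = 16.55 cm
RCF = 1.118 × 10⁻⁵ × r × N²
RCF_original = 1.118 × 10⁻⁵ × 16.55 × (21040)² = 1.118 × 10⁻⁵ × 16.55 × 442,681,600 ≈ 81,908.9 × g
Target RCF = 0.75 × 81,908.9 ≈ 61,431.7 × g
Your rotor: r = 17.1 / 2 = 8.55 cm
61,431.7 = 1.118 × 10⁻⁵ × 8.55 × N²
N² = 61,431.7 / (9.5589 × 10⁻⁵) = 642,664,951
N ≈ √642,664,951 ≈ 25,350.8

≈ 25350 RPM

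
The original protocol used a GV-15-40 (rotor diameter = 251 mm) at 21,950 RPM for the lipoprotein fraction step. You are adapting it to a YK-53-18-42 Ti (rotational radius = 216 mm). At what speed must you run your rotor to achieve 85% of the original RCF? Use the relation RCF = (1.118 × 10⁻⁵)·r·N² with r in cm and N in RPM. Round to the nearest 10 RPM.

15430 RPM

Original rotor: r = 251 mm / 2 = 125.5 mm = 12.55 cm
RCF = 1.118 × 10⁻⁵ × r × N²
RCF_original = 1.118 × 10⁻⁵ × 12.55 × (21950)² = 1.118 × 10⁻⁵ × 12.55 × 481,802,500 ≈ 67,601.2 × g
Target RCF = 0.85 × 67,601.2 ≈ 57,461 × g
Your rotor: r = 216 mm = 21.6 cm
57,461 = 1.118 × 10⁻⁵ × 21.6 × N²
N² = 57,461 / (24.1488 × 10⁻⁵) = 237,945,571
N ≈ √237,945,571 ≈ 15,425.5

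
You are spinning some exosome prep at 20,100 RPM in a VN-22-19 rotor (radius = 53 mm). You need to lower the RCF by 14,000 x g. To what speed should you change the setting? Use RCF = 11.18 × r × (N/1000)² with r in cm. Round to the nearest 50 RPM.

r = 53 mm = 5.3 cm
Current RCF = 11.18 × 5.3 × (20.1)² = 11.18 × 5.3 × 404.01 ≈ 23,939.2 × g
Target RCF = 23,939.2 − 14,000 = 9,939.2 × g
(N/1000)² = 9,939.2 / 59.254 = 167.7389
N = 1000 × √167.7389 ≈ 12,951.4

≈ 12950 RPM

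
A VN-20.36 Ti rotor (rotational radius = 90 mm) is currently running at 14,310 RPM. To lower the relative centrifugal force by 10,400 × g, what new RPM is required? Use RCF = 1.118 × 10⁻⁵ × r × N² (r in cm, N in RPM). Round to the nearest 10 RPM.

≈ 10070 RPM

r = 90 mm = 9.0 cm
Current RCF = 1.118 × 10⁻⁵ × 9 × (14310)² = 1.118 × 10⁻⁵ × 9 × 204,776,100 ≈ 20,604.6 × g
Target RCF = 20,604.6 − 10,400 = 10,204.6 × g
N² = 10,204.6 / (10.062 × 10⁻⁵) = 101,417,213
N ≈ √101,417,213 ≈ 10,070.6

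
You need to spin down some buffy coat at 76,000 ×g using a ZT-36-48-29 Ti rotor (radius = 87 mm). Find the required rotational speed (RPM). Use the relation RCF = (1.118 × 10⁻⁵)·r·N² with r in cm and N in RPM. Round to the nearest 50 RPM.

≈ 27950 RPM

r = 87 mm = 8.7 cm
76,000 = 1.118 × 10⁻⁵ × 8.7 × N²
N² = 76,000 / (9.7266 × 10⁻⁵) = 781,362,449
N ≈ √781,362,449 ≈ 27,952.9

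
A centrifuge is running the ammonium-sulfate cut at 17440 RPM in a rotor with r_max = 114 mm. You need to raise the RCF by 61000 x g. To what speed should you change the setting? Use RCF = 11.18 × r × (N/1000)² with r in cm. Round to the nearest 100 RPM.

r = 114 mm = 11.4 cm
Current RCF = 11.18 × 11.4 × (17.44)² = 11.18 × 11.4 × 304.1536 ≈ 38,765 × g
Target RCF = 38,765 + 61,000 = 99,765 × g
(N/1000)² = 99,765 / 127.452 = 782.7653
N = 1000 × √782.7653 ≈ 27,977.9

N₂ ≈ 28000 RPM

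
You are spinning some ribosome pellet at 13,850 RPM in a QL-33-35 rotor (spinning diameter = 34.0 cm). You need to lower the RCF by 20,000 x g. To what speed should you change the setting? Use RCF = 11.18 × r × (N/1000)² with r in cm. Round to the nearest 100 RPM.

N₂ ≈ 9300 RPM

r = 34.0 / 2 = 17 cm
Current RCF = 11.18 × 17 × (13.85)² = 11.18 × 17 × 191.8225 ≈ 36,457.8 × g
Target RCF = 36,457.8 − 20,000 = 16,457.8 × g
(N/1000)² = 16,457.8 / 190.06 = 86.59265
N = 1000 × √86.59265 ≈ 9,305.5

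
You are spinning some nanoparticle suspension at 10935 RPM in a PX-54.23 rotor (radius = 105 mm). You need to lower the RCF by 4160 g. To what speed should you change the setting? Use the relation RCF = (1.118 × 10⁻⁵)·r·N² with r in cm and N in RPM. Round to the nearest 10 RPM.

N₂ ≈ 9170 RPM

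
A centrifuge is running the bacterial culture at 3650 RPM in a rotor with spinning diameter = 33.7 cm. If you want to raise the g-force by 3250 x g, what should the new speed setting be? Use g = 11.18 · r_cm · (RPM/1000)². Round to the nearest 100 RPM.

≈ 5500 RPM

r = 33.7 / 2 = 16.85 cm
Current RCF = 11.18 × 16.85 × (3.65)² = 11.18 × 16.85 × 13.3225 ≈ 2,509.7 × g
Target RCF = 2,509.7 + 3,250 = 5,759.7 × g
(N/1000)² = 5,759.7 / 188.383 = 30.57441
N = 1000 × √30.57441 ≈ 5,529.4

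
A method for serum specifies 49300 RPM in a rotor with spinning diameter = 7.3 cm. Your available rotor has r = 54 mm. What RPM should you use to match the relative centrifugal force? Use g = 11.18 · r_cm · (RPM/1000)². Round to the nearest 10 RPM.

Original rotor: r = 7.3 / 2 = 3.65 cm
RCF_original = 11.18 × 3.65 × (49.3)² = 11.18 × 3.65 × 2,430.49 ≈ 99,181 × g
Your rotor: r = 54 mm = 5.4 cm
99,181 = 11.18 × 5.4 × (N/1000)²
(N/1000)² = 99,181 / 60.372 = 1642.831
N = 1000 × √1642.831 ≈ 40,531.9

≈ 40530 RPM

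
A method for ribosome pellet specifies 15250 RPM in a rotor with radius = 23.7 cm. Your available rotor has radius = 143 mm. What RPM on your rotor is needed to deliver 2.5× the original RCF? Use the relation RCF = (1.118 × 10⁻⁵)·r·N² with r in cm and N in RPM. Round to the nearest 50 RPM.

31050 RPM

RCF_original = 1.118 × 10⁻⁵ × 23.7 × (15250)² = 1.118 × 10⁻⁵ × 23.7 × 232,562,500 ≈ 61,621.2 × g
Target RCF = 2.5 × 61,621.2 ≈ 154,053 × g
Your rotor: r = 143 mm = 14.3 cm
154,053 = 1.118 × 10⁻⁵ × 14.3 × N²
N² = 154,053 / (15.9874 × 10⁻⁵) = 963,590,077
N ≈ √963,590,077 ≈ 31,041.7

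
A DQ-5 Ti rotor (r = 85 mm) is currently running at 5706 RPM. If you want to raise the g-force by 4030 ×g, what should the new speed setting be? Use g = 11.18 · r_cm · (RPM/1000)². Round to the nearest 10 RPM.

≈ 8660 RPM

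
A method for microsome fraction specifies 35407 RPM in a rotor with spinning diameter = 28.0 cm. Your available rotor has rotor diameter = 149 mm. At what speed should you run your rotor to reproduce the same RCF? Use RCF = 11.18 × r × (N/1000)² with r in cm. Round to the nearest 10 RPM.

48540 RPM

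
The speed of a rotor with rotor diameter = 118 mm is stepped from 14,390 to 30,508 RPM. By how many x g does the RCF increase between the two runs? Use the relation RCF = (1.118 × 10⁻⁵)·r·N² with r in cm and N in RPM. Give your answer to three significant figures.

r = 118 mm / 2 = 59 mm = 5.9 cm
RCF₁ = 1.118 × 10⁻⁵ × 5.9 × (14390)² = 1.118 × 10⁻⁵ × 5.9 × 207,072,100 ≈ 13,658.9 × g
RCF₂ = 1.118 × 10⁻⁵ × 5.9 × (30508)² = 1.118 × 10⁻⁵ × 5.9 × 930,738,064 ≈ 61,393.3 × g
Increase = 61,393.3 − 13,658.9 = 47,734.4

47700 x g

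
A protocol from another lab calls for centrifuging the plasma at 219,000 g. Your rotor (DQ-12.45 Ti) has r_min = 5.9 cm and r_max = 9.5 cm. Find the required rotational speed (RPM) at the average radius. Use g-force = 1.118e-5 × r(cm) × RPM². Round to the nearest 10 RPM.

r_avg = (5.9 + 9.5) / 2 = 7.7 cm
RCF = 1.118 × 10⁻⁵ × r × N²
219,000 = 1.118 × 10⁻⁵ × 7.7 × N²
N² = 219,000 / (8.6086 × 10⁻⁵) = 2,543,967,660
N ≈ √2,543,967,660 ≈ 50,437.8

50440 RPM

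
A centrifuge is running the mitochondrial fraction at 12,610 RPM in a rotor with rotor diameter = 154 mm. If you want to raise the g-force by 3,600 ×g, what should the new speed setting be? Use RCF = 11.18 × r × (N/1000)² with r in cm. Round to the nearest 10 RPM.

14170 RPM

r = 154 mm / 2 = 77 mm = 7.7 cm
Current RCF = 11.18 × 7.7 × (12.61)² = 11.18 × 7.7 × 159.0121 ≈ 13,688.7 × g
Target RCF = 13,688.7 + 3,600 = 17,288.7 × g
(N/1000)² = 17,288.7 / 86.086 = 200.8306
N = 1000 × √200.8306 ≈ 14,171.5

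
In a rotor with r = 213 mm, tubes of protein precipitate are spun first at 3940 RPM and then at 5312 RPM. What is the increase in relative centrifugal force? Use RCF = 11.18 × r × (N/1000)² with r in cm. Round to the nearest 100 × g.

r = 213 mm = 21.3 cm
RCF₁ = 11.18 × 21.3 × (3.94)² = 11.18 × 21.3 × 15.5236 ≈ 3,696.7 × g
RCF₂ = 11.18 × 21.3 × (5.312)² = 11.18 × 21.3 × 28.217344 ≈ 6,719.5 × g
Increase = 6,719.5 − 3,696.7 = 3,022.8

3000 × g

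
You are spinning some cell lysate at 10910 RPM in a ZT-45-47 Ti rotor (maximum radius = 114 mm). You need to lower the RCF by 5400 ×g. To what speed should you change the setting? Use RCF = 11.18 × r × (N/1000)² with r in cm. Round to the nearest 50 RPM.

≈ 8750 RPM

r = 114 mm = 11.4 cm
Current RCF = 11.18 × 11.4 × (10.91)² = 11.18 × 11.4 × 119.0281 ≈ 15,170.4 × g
Target RCF = 15,170.4 − 5,400 = 9,770.4 × g
(N/1000)² = 9,770.4 / 127.452 = 76.65945
N = 1000 × √76.65945 ≈ 8,755.5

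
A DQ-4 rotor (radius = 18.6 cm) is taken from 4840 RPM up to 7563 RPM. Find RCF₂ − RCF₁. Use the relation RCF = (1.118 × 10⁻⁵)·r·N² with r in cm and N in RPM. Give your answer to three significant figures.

≈ 7020 g

RCF₁ = 1.118 × 10⁻⁵ × 18.6 × (4840)² = 1.118 × 10⁻⁵ × 18.6 × 23,425,600 ≈ 4,871.3 × g
RCF₂ = 1.118 × 10⁻⁵ × 18.6 × (7563)² = 1.118 × 10⁻⁵ × 18.6 × 57,198,969 ≈ 11,894.4 × g
Increase = 11,894.4 − 4,871.3 = 7,023.1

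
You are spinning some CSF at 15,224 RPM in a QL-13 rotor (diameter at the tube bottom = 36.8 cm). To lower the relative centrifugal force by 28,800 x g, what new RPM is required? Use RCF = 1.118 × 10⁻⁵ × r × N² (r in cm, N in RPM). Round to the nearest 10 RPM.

r = 36.8 / 2 = 18.4 cm
Current RCF = 1.118 × 10⁻⁵ × 18.4 × (15224)² = 1.118 × 10⁻⁵ × 18.4 × 231,770,176 ≈ 47,677.9 × g
Target RCF = 47,677.9 − 28,800 = 18,877.9 × g
N² = 18,877.9 / (20.5712 × 10⁻⁵) = 91,768,589
N ≈ √91,768,589 ≈ 9,579.6

9580 RPM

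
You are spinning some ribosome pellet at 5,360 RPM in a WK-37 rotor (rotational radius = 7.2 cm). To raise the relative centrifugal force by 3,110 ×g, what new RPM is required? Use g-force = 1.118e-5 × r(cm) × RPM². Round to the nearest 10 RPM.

≈ 8210 RPM

Current RCF = 1.118 × 10⁻⁵ × 7.2 × (5360)² = 1.118 × 10⁻⁵ × 7.2 × 28,729,600 ≈ 2,312.6 × g
Target RCF = 2,312.6 + 3,110 = 5,422.6 × g
N² = 5,422.6 / (8.0496 × 10⁻⁵) = 67,364,838
N ≈ √67,364,838 ≈ 8,207.6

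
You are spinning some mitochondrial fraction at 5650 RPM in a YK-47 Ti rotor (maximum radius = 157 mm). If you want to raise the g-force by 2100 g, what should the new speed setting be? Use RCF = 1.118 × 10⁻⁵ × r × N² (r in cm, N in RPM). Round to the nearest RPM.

6625 RPM

r = 157 mm = 15.7 cm
Current RCF = 1.118 × 10⁻⁵ × 15.7 × (5650)² = 1.118 × 10⁻⁵ × 15.7 × 31,922,500 ≈ 5,603.2 × g
Target RCF = 5,603.2 + 2,100 = 7,703.2 × g
N² = 7,703.2 / (17.5526 × 10⁻⁵) = 43,886,376
N ≈ √43,886,376 ≈ 6,624.7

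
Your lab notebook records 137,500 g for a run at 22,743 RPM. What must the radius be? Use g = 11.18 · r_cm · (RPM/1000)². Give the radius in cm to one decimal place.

≈ 23.8 cm

137500 = 11.18 × r × (22.743)²
r = 137500 / (11.18 × 517.244049) = 137500 / 5782.788 ≈ 23.777 cm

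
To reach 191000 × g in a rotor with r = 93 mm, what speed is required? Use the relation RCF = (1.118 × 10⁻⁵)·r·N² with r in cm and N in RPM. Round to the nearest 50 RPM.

r = 93 mm = 9.3 cm
191,000 = 1.118 × 10⁻⁵ × 9.3 × N²
N² = 191,000 / (10.3974 × 10⁻⁵) = 1,836,997,711
N ≈ √1,836,997,711 ≈ 42,860.2

42850 RPM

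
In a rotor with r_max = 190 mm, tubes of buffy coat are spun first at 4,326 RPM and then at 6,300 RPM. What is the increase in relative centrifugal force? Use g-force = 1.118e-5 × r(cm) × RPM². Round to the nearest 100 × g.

≈ 4500 × g

r = 190 mm = 19.0 cm
RCF₁ = 1.118 × 10⁻⁵ × 19 × (4326)² = 1.118 × 10⁻⁵ × 19 × 18,714,276 ≈ 3,975.3 × g
RCF₂ = 1.118 × 10⁻⁵ × 19 × (6300)² = 1.118 × 10⁻⁵ × 19 × 39,690,000 ≈ 8,430.9 × g
Increase = 8,430.9 − 3,975.3 = 4,455.6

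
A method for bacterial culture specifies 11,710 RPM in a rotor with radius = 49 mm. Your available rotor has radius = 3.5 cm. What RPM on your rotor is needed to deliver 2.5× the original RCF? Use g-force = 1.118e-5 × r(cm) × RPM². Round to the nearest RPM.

Original rotor: r = 49 mm = 4.9 cm
RCF_original = 1.118 × 10⁻⁵ × 4.9 × (11710)² = 1.118 × 10⁻⁵ × 4.9 × 137,124,100 ≈ 7,511.9 × g
Target RCF = 2.5 × 7,511.9 ≈ 18,779.8 × g
18,779.8 = 1.118 × 10⁻⁵ × 3.5 × N²
N² = 18,779.8 / (3.913 × 10⁻⁵) = 479,933,555
N ≈ √479,933,555 ≈ 21,907.4

≈ 21907 RPM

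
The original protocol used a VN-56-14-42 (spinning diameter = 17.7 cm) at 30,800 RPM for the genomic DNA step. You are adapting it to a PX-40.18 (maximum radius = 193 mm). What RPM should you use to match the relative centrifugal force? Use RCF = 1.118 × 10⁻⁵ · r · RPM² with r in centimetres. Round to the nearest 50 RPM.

≈ 20850 RPM

Original rotor: r = 17.7 / 2 = 8.85 cm
RCF = 1.118 × 10⁻⁵ × r × N²
RCF_original = 1.118 × 10⁻⁵ × 8.85 × (30800)² = 1.118 × 10⁻⁵ × 8.85 × 948,640,000 ≈ 93,861.3 × g
Your rotor: r = 193 mm = 19.3 cm
93,861.3 = 1.118 × 10⁻⁵ × 19.3 × N²
N² = 93,861.3 / (21.5774 × 10⁻⁵) = 434,998,193
N ≈ √434,998,193 ≈ 20,856.6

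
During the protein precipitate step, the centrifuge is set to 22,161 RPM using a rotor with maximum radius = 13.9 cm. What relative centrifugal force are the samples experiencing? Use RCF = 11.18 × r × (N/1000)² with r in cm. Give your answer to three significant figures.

76300 g

RCF = 11.18 × r × (N/1000)²
RCF = 11.18 × 13.9 × (22.161)² = 11.18 × 13.9 × 491.109921 ≈ 76,319.5 × g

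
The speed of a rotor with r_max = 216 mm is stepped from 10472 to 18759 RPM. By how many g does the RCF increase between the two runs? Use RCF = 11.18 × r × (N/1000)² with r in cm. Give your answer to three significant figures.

≈ 58500 g

r = 216 mm = 21.6 cm
RCF₁ = 11.18 × 21.6 × (10.472)² = 11.18 × 21.6 × 109.662784 ≈ 26,482.2 × g
RCF₂ = 11.18 × 21.6 × (18.759)² = 11.18 × 21.6 × 351.900081 ≈ 84,979.6 × g
Increase = 84,979.6 − 26,482.2 = 58,497.4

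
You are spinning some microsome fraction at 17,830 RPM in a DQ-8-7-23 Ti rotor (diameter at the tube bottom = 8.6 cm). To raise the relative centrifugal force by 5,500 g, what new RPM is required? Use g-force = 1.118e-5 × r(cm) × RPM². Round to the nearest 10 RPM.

r = 8.6 / 2 = 4.3 cm
Current RCF = 1.118 × 10⁻⁵ × 4.3 × (17830)² = 1.118 × 10⁻⁵ × 4.3 × 317,908,900 ≈ 15,283.2 × g
Target RCF = 15,283.2 + 5,500 = 20,783.2 × g
N² = 20,783.2 / (4.8074 × 10⁻⁵) = 432,316,845
N ≈ √432,316,845 ≈ 20,792.2

≈ 20790 RPM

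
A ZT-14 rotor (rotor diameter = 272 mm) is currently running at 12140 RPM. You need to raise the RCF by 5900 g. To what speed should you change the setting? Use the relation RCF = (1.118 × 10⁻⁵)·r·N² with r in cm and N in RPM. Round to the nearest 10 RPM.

≈ 13640 RPM

r = 272 mm / 2 = 136 mm = 13.6 cm
Current RCF = 1.118 × 10⁻⁵ × 13.6 × (12140)² = 1.118 × 10⁻⁵ × 13.6 × 147,379,600 ≈ 22,408.8 × g
Target RCF = 22,408.8 + 5,900 = 28,308.8 × g
N² = 28,308.8 / (15.2048 × 10⁻⁵) = 186,183,311
N ≈ √186,183,311 ≈ 13,644.9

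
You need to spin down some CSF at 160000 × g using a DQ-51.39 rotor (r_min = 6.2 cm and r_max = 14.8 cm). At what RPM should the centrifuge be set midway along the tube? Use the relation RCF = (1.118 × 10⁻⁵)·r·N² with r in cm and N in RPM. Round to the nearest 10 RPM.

36920 RPM

r_avg = (6.2 + 14.8) / 2 = 10.5 cm
160,000 = 1.118 × 10⁻⁵ × 10.5 × N²
N² = 160,000 / (11.739 × 10⁻⁵) = 1,362,978,107
N ≈ √1,362,978,107 ≈ 36,918.5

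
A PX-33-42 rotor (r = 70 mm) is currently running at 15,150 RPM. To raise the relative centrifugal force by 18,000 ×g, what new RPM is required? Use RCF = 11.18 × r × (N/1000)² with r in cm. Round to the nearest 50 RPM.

N₂ ≈ 21450 RPM

r = 70 mm = 7.0 cm
Current RCF = 11.18 × 7 × (15.15)² = 11.18 × 7 × 229.5225 ≈ 17,962.4 × g
Target RCF = 17,962.4 + 18,000 = 35,962.4 × g
(N/1000)² = 35,962.4 / 78.26 = 459.5247
N = 1000 × √459.5247 ≈ 21,436.5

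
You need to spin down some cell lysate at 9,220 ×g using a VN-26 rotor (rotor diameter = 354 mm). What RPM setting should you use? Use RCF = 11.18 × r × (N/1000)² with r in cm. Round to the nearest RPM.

6826 RPM

r = 354 mm / 2 = 177 mm = 17.7 cm
RCF = 11.18 × r × (N/1000)²
9,220 = 11.18 × 17.7 × (N/1000)²
(N/1000)² = 9,220 / 197.886 = 46.59248
N = 1000 × √46.59248 ≈ 6,825.9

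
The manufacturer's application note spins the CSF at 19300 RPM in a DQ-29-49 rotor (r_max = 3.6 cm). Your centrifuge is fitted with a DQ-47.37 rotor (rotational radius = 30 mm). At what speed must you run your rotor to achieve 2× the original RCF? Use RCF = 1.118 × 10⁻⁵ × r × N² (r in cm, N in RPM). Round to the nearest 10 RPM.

29900 RPM

RCF_original = 1.118 × 10⁻⁵ × 3.6 × (19300)² = 1.118 × 10⁻⁵ × 3.6 × 372,490,000 ≈ 14,992 × g
Target RCF = 2 × 14,992 ≈ 29,984 × g
Your rotor: r = 30 mm = 3.0 cm
29,984 = 1.118 × 10⁻⁵ × 3 × N²
N² = 29,984 / (3.354 × 10⁻⁵) = 893,977,340
N ≈ √893,977,340 ≈ 29,899.5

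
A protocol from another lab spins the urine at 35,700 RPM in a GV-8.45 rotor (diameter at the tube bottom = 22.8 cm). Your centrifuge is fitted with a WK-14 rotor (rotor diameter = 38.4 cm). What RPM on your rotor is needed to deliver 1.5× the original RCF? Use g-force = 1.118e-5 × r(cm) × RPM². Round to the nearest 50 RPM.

≈ 33700 RPM

Original rotor: r = 22.8 / 2 = 11.4 cm
RCF_original = 1.118 × 10⁻⁵ × 11.4 × (35700)² = 1.118 × 10⁻⁵ × 11.4 × 1,274,490,000 ≈ 162,436.3 × g
Target RCF = 1.5 × 162,436.3 ≈ 243,654.4 × g
Your rotor: r = 38.4 / 2 = 19.2 cm
243,654.4 = 1.118 × 10⁻⁵ × 19.2 × N²
N² = 243,654.4 / (21.4656 × 10⁻⁵) = 1,135,092,427
N ≈ √1,135,092,427 ≈ 33,691.1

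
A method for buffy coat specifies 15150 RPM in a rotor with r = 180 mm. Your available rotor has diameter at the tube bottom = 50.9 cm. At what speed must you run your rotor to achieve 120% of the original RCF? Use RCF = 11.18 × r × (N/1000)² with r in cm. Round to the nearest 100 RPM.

14000 RPM

Original rotor: r = 180 mm = 18.0 cm
RCF_original = 11.18 × 18 × (15.15)² = 11.18 × 18 × 229.5225 ≈ 46,189.1 × g
Target RCF = 1.2 × 46,189.1 ≈ 55,426.9 × g
Your rotor: r = 50.9 / 2 = 25.45 cm
55,426.9 = 11.18 × 25.45 × (N/1000)²
(N/1000)² = 55,426.9 / 284.531 = 194.8009
N = 1000 × √194.8009 ≈ 13,957.1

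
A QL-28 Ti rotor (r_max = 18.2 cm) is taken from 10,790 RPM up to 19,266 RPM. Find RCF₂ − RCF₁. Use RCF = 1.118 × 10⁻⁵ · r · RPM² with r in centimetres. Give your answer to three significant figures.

51800 × g

RCF₁ = 1.118 × 10⁻⁵ × 18.2 × (10790)² = 1.118 × 10⁻⁵ × 18.2 × 116,424,100 ≈ 23,689.5 × g
RCF₂ = 1.118 × 10⁻⁵ × 18.2 × (19266)² = 1.118 × 10⁻⁵ × 18.2 × 371,178,756 ≈ 75,526 × g
Increase = 75,526 − 23,689.5 = 51,836.5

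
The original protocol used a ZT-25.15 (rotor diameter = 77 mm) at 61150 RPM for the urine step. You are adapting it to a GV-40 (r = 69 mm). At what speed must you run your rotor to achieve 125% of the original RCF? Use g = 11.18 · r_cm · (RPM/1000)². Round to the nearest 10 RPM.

Original rotor: r = 77 mm / 2 = 38.5 mm = 3.85 cm
RCF = 11.18 × r × (N/1000)²
RCF_original = 11.18 × 3.85 × (61.15)² = 11.18 × 3.85 × 3,739.3225 ≈ 160,951.7 × g
Target RCF = 1.25 × 160,951.7 ≈ 201,189.6 × g
Your rotor: r = 69 mm = 6.9 cm
201,189.6 = 11.18 × 6.9 × (N/1000)²
(N/1000)² = 201,189.6 / 77.142 = 2608.042
N = 1000 × √2608.042 ≈ 51,069.0

≈ 51070 RPM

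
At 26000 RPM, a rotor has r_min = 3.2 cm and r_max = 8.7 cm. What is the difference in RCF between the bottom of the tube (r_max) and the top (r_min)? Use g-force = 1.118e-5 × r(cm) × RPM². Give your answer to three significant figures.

≈ 41600 × g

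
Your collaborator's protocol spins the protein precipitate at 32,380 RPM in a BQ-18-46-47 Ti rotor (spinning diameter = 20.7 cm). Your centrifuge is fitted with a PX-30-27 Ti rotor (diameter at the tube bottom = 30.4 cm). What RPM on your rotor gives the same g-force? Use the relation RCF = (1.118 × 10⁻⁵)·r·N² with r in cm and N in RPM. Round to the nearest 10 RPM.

Original rotor: r = 20.7 / 2 = 10.35 cm
RCF_original = 1.118 × 10⁻⁵ × 10.35 × (32380)² = 1.118 × 10⁻⁵ × 10.35 × 1,048,464,400 ≈ 121,321 × g
Your rotor: r = 30.4 / 2 = 15.2 cm
121,321 = 1.118 × 10⁻⁵ × 15.2 × N²
N² = 121,321 / (16.9936 × 10⁻⁵) = 713,921,712
N ≈ √713,921,712 ≈ 26,719.3

≈ 26720 RPM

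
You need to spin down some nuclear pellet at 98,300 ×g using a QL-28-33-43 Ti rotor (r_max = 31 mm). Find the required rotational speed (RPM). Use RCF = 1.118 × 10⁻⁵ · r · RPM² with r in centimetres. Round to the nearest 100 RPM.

r = 31 mm = 3.1 cm
98,300 = 1.118 × 10⁻⁵ × 3.1 × N²
N² = 98,300 / (3.4658 × 10⁻⁵) = 2,836,285,995
N ≈ √2,836,285,995 ≈ 53,256.8

≈ 53300 RPM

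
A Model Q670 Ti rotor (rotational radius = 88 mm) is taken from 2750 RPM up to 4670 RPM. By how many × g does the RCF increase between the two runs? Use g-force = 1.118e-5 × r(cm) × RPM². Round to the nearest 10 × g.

1400 × g

r = 88 mm = 8.8 cm
RCF₁ = 1.118 × 10⁻⁵ × 8.8 × (2750)² = 1.118 × 10⁻⁵ × 8.8 × 7,562,500 ≈ 744 × g
RCF₂ = 1.118 × 10⁻⁵ × 8.8 × (4670)² = 1.118 × 10⁻⁵ × 8.8 × 21,808,900 ≈ 2,145.6 × g
Increase = 2,145.6 − 744 = 1,401.6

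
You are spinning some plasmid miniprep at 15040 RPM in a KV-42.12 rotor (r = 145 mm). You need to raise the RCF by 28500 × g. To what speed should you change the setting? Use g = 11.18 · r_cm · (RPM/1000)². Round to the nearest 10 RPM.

N₂ ≈ 20050 RPM

r = 145 mm = 14.5 cm
Current RCF = 11.18 × 14.5 × (15.04)² = 11.18 × 14.5 × 226.2016 ≈ 36,669.5 × g
Target RCF = 36,669.5 + 28,500 = 65,169.5 × g
(N/1000)² = 65,169.5 / 162.11 = 402.0079
N = 1000 × √402.0079 ≈ 20,050.1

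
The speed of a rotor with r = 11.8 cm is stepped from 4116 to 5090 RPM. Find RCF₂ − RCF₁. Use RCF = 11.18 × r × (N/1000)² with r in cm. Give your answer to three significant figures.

RCF₁ = 11.18 × 11.8 × (4.116)² = 11.18 × 11.8 × 16.941456 ≈ 2,235 × g
RCF₂ = 11.18 × 11.8 × (5.09)² = 11.18 × 11.8 × 25.9081 ≈ 3,417.9 × g
Increase = 3,417.9 − 2,235 = 1,182.9

1180 ×g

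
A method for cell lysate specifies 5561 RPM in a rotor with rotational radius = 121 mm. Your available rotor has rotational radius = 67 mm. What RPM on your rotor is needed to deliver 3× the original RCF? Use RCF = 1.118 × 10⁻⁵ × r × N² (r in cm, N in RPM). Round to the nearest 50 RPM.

Original rotor: r = 121 mm = 12.1 cm
RCF = 1.118 × 10⁻⁵ × r × N²
RCF_original = 1.118 × 10⁻⁵ × 12.1 × (5561)² = 1.118 × 10⁻⁵ × 12.1 × 30,924,721 ≈ 4,183.4 × g
Target RCF = 3 × 4,183.4 ≈ 12,550.2 × g
Your rotor: r = 67 mm = 6.7 cm
12,550.2 = 1.118 × 10⁻⁵ × 6.7 × N²
N² = 12,550.2 / (7.4906 × 10⁻⁵) = 167,545,991
N ≈ √167,545,991 ≈ 12,944.0

12950 RPM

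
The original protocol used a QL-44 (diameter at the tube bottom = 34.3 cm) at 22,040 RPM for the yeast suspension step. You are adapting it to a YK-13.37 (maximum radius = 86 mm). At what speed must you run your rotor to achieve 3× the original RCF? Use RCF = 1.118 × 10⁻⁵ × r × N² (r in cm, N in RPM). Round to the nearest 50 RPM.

≈ 53900 RPM

Original rotor: r = 34.3 / 2 = 17.15 cm
RCF = 1.118 × 10⁻⁵ × r × N²
RCF_original = 1.118 × 10⁻⁵ × 17.15 × (22040)² = 1.118 × 10⁻⁵ × 17.15 × 485,761,600 ≈ 93,138.5 × g
Target RCF = 3 × 93,138.5 ≈ 279,415.5 × g
Your rotor: r = 86 mm = 8.6 cm
279,415.5 = 1.118 × 10⁻⁵ × 8.6 × N²
N² = 279,415.5 / (9.6148 × 10⁻⁵) = 2,906,097,891
N ≈ √2,906,097,891 ≈ 53,908.2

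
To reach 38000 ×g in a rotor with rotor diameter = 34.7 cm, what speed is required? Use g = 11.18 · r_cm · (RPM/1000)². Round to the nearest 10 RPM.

≈ 14000 RPM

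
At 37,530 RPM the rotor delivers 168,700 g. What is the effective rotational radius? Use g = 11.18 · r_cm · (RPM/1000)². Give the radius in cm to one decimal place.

≈ 10.7 cm

168700 = 11.18 × r × (37.53)²
r = 168700 / (11.18 × 1408.5009) = 168700 / 15747.04 ≈ 10.713 cm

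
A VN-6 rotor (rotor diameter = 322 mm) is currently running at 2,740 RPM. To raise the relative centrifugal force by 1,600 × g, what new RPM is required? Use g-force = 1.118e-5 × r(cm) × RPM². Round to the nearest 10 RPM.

r = 322 mm / 2 = 161 mm = 16.1 cm
Current RCF = 1.118 × 10⁻⁵ × 16.1 × (2740)² = 1.118 × 10⁻⁵ × 16.1 × 7,507,600 ≈ 1,351.4 × g
Target RCF = 1,351.4 + 1,600 = 2,951.4 × g
N² = 2,951.4 / (17.9998 × 10⁻⁵) = 16,396,849
N ≈ √16,396,849 ≈ 4,049.3

N₂ ≈ 4050 RPM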